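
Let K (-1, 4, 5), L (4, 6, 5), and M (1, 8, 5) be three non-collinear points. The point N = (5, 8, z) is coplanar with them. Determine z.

Coplanarity requires KL · (KM × KN) = 0.
KL = (5, 2, 0), KM = (2, 4, 0); the triple product is linear in z with coefficient 16 and constant term -80.
Setting it to zero: z = 5.

5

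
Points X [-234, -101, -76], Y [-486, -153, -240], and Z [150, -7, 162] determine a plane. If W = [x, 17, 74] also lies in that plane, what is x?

66

The plane through X, Y, Z has equation 3040x − 3000y − 3720z = -125640.
Substituting W: (3040)x + (-326280) = -125640, so x = 66.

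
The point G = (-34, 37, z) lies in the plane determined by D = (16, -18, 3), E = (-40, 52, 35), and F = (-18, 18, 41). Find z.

A normal to the plane is n = DE × DF = (1508, 1040, 364).
G lies in the plane iff n · DG = 0.
This gives (364)z + (-19292) = 0, so z = 53.

53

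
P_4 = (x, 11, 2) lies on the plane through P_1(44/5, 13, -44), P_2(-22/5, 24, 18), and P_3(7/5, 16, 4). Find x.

Coplanarity requires P_1P_2 · (P_1P_3 × P_1P_4) = 0.
P_1P_2 = (-66/5, 11, 62), P_1P_3 = (-37/5, 3, 48); the triple product is linear in x with coefficient 342 and constant term -7182/5.
Setting it to zero: x = 21/5.

21/5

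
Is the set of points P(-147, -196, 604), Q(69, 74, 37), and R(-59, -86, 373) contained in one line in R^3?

Yes

PQ = (216, 270, -567), PR = (88, 110, -231).
PQ × PR = (0, 0, 0).
The cross product vanishes, so the three points are collinear.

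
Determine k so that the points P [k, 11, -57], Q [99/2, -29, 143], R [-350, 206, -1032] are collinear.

-37/2

Direction QR = (-799/2, 235, -1175). From the y-coordinate of P, the parameter along the line is τ = (11 − (-29))/235 = 8/47.
Then k = 99/2 + 8/47·(-799/2) = -37/2.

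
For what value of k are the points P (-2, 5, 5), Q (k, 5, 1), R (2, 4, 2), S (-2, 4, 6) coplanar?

Coplanarity ⇔ det[PQ; PR; PS] = 0.
Expanding, this is linear in k: (-4)k + (8) = 0.
So k = 2.

2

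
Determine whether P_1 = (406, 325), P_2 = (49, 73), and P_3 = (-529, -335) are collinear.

Yes

P_1P_2 = (-357, -252), P_1P_3 = (-935, -660).
det[P_1P_2; P_1P_3] = (-357)(-660) − (-252)(-935) = 0.
The determinant is zero, so the points are collinear.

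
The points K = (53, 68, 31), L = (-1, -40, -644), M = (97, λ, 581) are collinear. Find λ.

Collinearity requires KL × KM = 0; each component is linear in λ.
The x-component gives (675)λ + (-105300) = 0, so λ = 156.
The remaining components then also vanish.

156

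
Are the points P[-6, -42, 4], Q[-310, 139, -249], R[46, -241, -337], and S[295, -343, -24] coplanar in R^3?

Yes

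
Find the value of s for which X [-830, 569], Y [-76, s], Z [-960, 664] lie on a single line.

18

Collinearity: (Y − X) must be parallel to (Z − X) = (-130, 95).
Cross-multiplying the components: (s − 569)·(-130) = (754)·(95).
Solving gives s = 18.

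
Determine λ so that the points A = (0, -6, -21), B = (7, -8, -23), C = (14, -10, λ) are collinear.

Collinearity requires AB × AC = 0; each component is linear in λ.
The x-component gives (-2)λ + (-50) = 0, so λ = -25.
The remaining components then also vanish.

-25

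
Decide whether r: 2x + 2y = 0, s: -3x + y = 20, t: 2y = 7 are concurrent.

The three lines meet at one point iff the augmented coefficient matrix [aᵢ bᵢ cᵢ] has rank < 3, i.e. its determinant vanishes.
Here the determinant is -24.
Nonzero, so no common point exists.

No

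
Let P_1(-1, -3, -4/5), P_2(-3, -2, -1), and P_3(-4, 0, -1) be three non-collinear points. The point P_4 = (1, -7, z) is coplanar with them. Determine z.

A normal to the plane is n = P_1P_2 × P_1P_3 = (2/5, 1/5, -3).
P_4 lies in the plane iff n · P_1P_4 = 0.
This gives (-3)z + (-12/5) = 0, so z = -4/5.

-4/5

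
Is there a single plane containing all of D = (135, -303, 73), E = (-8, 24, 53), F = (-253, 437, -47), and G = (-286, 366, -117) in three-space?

Yes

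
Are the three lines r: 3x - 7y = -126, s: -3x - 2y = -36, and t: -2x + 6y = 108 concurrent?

Yes

Intersecting r and s: solving the 2×2 system gives (x, y) = (0, 18).
Substitute into t: (-2)(0) + (6)(18) = 108.
This equals 108, so (0, 18) lies on all three lines and they are concurrent.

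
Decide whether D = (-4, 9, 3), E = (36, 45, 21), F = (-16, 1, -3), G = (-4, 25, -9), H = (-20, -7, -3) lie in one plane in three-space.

No

The plane through D, E, F has normal n = DE × DF = (-72, 24, 112) and equation n·P = 840.
Checking the remaining points: n·G = -120, n·H = 936.
Since n·G = -120 ≠ 840, G is off the plane and the points are not all coplanar.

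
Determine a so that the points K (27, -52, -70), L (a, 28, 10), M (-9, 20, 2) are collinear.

-13

Collinearity requires KL × KM = 0; each component is linear in a.
The y-component gives (-72)a + (-936) = 0, so a = -13.
The remaining components then also vanish.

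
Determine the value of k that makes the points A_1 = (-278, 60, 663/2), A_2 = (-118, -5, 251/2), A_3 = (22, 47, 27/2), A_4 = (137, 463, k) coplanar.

311/2

Coplanarity ⇔ det[A_1A_2; A_1A_3; A_1A_4] = 0.
Expanding, this is linear in k: (17420)k + (-2708810) = 0.
So k = 311/2.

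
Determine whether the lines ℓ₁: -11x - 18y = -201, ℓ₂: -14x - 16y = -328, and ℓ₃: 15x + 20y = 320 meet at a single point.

No

Lines aᵢx + bᵢy = cᵢ with pairwise distinct directions are concurrent exactly when det[aᵢ bᵢ cᵢ] = 0.
Here the determinant is 120.
Nonzero, so no common point exists.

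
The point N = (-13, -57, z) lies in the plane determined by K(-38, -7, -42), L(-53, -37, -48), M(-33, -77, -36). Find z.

-27

Coplanarity requires KL · (KM × KN) = 0.
KL = (-15, -30, -6), KM = (5, -70, 6); the triple product is linear in z with coefficient 1200 and constant term 32400.
Setting it to zero: z = -27.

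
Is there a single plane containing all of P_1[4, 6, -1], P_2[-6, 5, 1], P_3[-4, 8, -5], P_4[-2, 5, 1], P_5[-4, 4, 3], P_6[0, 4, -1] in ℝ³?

The plane through P_1, P_2, P_3 has normal n = P_1P_2 × P_1P_3 = (0, -56, -28) and equation n·P = -308.
Checking the remaining points: n·P_4 = -308, n·P_5 = -308, n·P_6 = -196.
Since n·P_6 = -196 ≠ -308, P_6 is off the plane and the points are not all coplanar.

No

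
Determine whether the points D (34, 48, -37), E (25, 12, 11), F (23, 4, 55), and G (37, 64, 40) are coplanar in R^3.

No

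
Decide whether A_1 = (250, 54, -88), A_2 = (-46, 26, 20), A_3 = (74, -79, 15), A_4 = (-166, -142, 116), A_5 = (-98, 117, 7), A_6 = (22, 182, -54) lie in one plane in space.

The plane through A_1, A_2, A_3 has normal n = A_1A_2 × A_1A_3 = (11480, 11480, 34440) and equation n·P = 459200.
Checking the remaining points: n·A_4 = 459200, n·A_5 = 459200, n·A_6 = 482160.
Since n·A_6 = 482160 ≠ 459200, A_6 is off the plane and the points are not all coplanar.

No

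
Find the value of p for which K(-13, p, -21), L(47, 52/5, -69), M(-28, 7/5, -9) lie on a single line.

Collinearity requires KL × KM = 0; each component is linear in p.
The x-component gives (-60)p + (192) = 0, so p = 16/5.
The remaining components then also vanish.

16/5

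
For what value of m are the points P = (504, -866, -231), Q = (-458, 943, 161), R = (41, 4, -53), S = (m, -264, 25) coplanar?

188

Normal to plane PQR: n = (-19038, -10260, 627); plane equation n·X = -854829.
Requiring n·S = -854829: (-19038)m + (2724315) = -854829.
So m = 188.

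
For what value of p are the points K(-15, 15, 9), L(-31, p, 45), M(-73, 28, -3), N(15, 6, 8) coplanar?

31

Normal to plane KMN: n = (-121, -418, 132); plane equation n·P = -3267.
Requiring n·L = -3267: (-418)p + (9691) = -3267.
So p = 31.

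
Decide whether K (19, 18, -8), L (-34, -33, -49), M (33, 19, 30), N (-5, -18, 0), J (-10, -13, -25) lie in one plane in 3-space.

No

The plane through K, L, M has normal n = KL × KM = (-1897, 1440, 661) and equation n·P = -15411.
Checking the remaining points: n·N = -16435, n·J = -16275.
Since n·N = -16435 ≠ -15411, N is off the plane and the points are not all coplanar.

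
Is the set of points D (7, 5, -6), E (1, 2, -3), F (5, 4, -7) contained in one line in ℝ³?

No

DE = (-6, -3, 3), DF = (-2, -1, -1).
Comparing components 2 and 3: (-3)(-1) − (3)(-1) = 6 ≠ 0, so DE and DF are not parallel and the points are not collinear.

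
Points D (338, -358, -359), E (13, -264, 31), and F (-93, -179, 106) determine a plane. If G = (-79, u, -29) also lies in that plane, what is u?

A normal to the plane is n = DE × DF = (-26100, -16965, -17661).
G lies in the plane iff n · DG = 0.
This gives (-16965)u + (-1017900) = 0, so u = -60.

-60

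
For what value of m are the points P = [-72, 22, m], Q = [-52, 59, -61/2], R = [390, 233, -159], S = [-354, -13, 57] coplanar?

Coplanarity ⇔ det[PQ; PR; PS] = 0.
Expanding, this is linear in m: (-20724)m + (-507738) = 0.
So m = -49/2.

-49/2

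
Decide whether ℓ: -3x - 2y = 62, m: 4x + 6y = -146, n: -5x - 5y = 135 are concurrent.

Yes

The three lines meet at one point iff the augmented coefficient matrix [aᵢ bᵢ cᵢ] has rank < 3, i.e. its determinant vanishes.
Here the determinant is 0.
It vanishes, so the lines are concurrent at (-8, -19).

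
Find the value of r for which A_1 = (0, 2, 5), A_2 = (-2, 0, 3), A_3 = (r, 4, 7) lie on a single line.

2

Direction A_1A_2 = (-2, -2, -2). From the y-coordinate of A_3, the parameter along the line is τ = (4 − 2)/(-2) = -1.
Then r = 0 + (-1)·(-2) = 2.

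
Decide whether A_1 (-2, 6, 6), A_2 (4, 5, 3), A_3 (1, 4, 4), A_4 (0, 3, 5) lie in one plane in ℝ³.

No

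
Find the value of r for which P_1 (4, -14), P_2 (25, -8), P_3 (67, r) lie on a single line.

The three points are collinear iff det[P_1P_2; P_1P_3] = 0.
This determinant is linear in r: (21)r + (-84) = 0, so r = 4.

4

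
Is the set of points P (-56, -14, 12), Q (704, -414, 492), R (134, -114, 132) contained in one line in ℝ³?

PQ = (760, -400, 480), PR = (190, -100, 120).
Each component of PR is 1/4 times the corresponding component of PQ, so PR = 1/4·PQ and the points are collinear.

Yes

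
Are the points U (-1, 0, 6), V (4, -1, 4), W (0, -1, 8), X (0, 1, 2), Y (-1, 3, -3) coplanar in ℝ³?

Yes

The plane through U, V, W has normal n = UV × UW = (-4, -12, -4) and equation n·P = -20.
Checking the remaining points: n·X = -20, n·Y = -20.
All equal -20, so all 5 points lie in one plane.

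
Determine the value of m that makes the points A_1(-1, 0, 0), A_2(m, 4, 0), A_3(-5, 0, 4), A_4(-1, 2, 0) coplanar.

-1

Normal to plane A_1A_3A_4: n = (-8, 0, -8); plane equation n·P = 8.
Requiring n·A_2 = 8: (-8)m + (0) = 8.
So m = -1.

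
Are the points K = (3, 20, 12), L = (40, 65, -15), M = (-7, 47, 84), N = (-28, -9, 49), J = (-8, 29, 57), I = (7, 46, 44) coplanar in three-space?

The plane through K, L, M has normal n = KL × KM = (3969, -2394, 1449) and equation n·P = -18585.
Checking the remaining points: n·N = -18585, n·J = -18585, n·I = -18585.
All equal -18585, so all 6 points lie in one plane.

Yes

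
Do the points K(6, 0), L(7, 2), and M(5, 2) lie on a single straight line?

No

KL = (1, 2), KM = (-1, 2).
If collinear, KM would be a scalar multiple of KL. But (1)·(2) ≠ (2)·(-1) (difference 4), so they are not parallel; the points are not collinear.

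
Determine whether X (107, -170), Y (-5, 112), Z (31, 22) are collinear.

No

XY = (-112, 282), XZ = (-76, 192).
det[XY; XZ] = (-112)(192) − (282)(-76) = -72.
The determinant is nonzero, so they are not collinear.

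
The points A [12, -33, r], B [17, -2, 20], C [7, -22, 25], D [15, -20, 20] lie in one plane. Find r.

The points are coplanar iff AB · (AC × AD) = 0.
Expanding, this is linear in r: (-140)r + (2940) = 0.
So r = 21.

21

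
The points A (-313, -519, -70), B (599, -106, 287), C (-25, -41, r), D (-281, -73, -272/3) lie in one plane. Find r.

16

The points are coplanar iff AB · (AC × AD) = 0.
Expanding, this is linear in r: (-393536)r + (6296576) = 0.
So r = 16.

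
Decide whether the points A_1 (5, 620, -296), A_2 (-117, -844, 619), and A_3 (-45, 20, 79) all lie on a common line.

Yes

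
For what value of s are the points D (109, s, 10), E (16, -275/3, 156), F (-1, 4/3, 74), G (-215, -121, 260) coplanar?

92/3

The points are coplanar iff DE · (DF × DG) = 0.
Expanding, this is linear in s: (-20710)s + (1905320/3) = 0.
So s = 92/3.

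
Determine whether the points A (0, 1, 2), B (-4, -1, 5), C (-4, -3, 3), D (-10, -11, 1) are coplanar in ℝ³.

No

A normal to the plane through A, B, C is n = AB × AC = (10, -8, 8).
The plane has equation n·P = 8. For D: n·D = -4.
-4 ≠ 8, so D is off the plane.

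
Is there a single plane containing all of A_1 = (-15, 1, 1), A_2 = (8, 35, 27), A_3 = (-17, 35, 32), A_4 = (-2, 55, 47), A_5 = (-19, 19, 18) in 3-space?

The plane through A_1, A_2, A_3 has normal n = A_1A_2 × A_1A_3 = (170, -765, 850) and equation n·P = -2465.
Checking the remaining points: n·A_4 = -2465, n·A_5 = -2465.
All equal -2465, so all 5 points lie in one plane.

Yes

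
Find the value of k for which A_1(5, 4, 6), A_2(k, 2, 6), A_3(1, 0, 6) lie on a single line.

3

Collinearity requires A_1A_2 × A_1A_3 = 0; each component is linear in k.
The z-component gives (-4)k + (12) = 0, so k = 3.
The remaining components then also vanish.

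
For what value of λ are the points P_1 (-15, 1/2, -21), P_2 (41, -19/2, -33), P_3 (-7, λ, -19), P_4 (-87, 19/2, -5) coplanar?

-26

The points are coplanar iff P_1P_2 · (P_1P_3 × P_1P_4) = 0.
Expanding, this is linear in λ: (32)λ + (832) = 0.
So λ = -26.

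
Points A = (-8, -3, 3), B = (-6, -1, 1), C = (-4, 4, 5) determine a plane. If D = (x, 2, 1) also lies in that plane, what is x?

Coplanarity requires AB · (AC × AD) = 0.
AB = (2, 2, -2), AC = (4, 7, 2); the triple product is linear in x with coefficient 18 and constant term 72.
Setting it to zero: x = -4.

-4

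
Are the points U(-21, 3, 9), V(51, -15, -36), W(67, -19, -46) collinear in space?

Yes

UV = (72, -18, -45), UW = (88, -22, -55).
Each component of UW is 11/9 times the corresponding component of UV, so UW = 11/9·UV and the points are collinear.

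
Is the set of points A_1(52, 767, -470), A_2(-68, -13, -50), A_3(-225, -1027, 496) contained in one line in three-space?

A_1A_2 = (-120, -780, 420), A_1A_3 = (-277, -1794, 966).
A_1A_2 × A_1A_3 = (0, -420, -780).
The cross product is nonzero, so the points do not lie on one line.

No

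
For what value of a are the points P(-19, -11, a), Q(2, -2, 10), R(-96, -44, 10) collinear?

Direction QR = (-98, -42, 0). From the x-coordinate of P, the parameter along the line is τ = (-19 − 2)/(-98) = 3/14.
Then a = 10 + 3/14·(0) = 10.

10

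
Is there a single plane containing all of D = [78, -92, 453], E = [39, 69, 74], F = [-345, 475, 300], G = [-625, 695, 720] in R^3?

Yes

A normal to the plane through D, E, F is n = DE × DF = (190260, 154350, 45990).
The plane has equation n·P = 21473550. For G: n·G = 21473550.
Equal, so G lies in the plane and all four are coplanar.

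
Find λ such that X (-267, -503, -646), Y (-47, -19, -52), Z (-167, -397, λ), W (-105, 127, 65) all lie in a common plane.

Normal to plane XYW: n = (-30096, -60192, 60192); plane equation n·P = -571824.
Requiring n·Z = -571824: (60192)λ + (28922256) = -571824.
So λ = -490.

-490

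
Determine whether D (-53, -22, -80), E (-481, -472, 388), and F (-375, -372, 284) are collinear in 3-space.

DE = (-428, -450, 468), DF = (-322, -350, 364).
DE × DF = (0, 5096, 4900).
The cross product is nonzero, so the points do not lie on one line.

No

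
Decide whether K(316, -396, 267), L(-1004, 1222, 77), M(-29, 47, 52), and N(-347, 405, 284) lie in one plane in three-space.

A normal to the plane through K, L, M is n = KL × KM = (-263700, -218250, -26550).
The plane has equation n·P = -3991050. For N: n·N = -4427550.
-4427550 ≠ -3991050, so N is off the plane.

No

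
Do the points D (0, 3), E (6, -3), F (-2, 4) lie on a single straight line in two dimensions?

DE = (6, -6), DF = (-2, 1).
Twice the signed area of △DEF is (6)(1) − (-6)(-2) = -6.
The area is nonzero, so the three points are not collinear.

No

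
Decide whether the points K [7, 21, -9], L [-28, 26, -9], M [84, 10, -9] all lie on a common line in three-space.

KL = (-35, 5, 0), KM = (77, -11, 0).
Each component of KM is -11/5 times the corresponding component of KL, so KM = -11/5·KL and the points are collinear.

Yes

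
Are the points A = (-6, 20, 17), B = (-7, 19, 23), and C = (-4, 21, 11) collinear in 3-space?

No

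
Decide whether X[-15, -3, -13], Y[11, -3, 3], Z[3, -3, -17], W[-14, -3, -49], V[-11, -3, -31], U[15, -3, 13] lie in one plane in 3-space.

The plane through X, Y, Z has normal n = XY × XZ = (0, 392, 0) and equation n·P = -1176.
Checking the remaining points: n·W = -1176, n·V = -1176, n·U = -1176.
All equal -1176, so all 6 points lie in one plane.

Yes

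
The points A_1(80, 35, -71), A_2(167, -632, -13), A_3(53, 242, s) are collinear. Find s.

Collinearity requires A_1A_2 × A_1A_3 = 0; each component is linear in s.
The x-component gives (-667)s + (-59363) = 0, so s = -89.
The remaining components then also vanish.

-89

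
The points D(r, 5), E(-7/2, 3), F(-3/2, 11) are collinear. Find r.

-3

The three points are collinear iff det[DE; DF] = 0.
This determinant is linear in r: (-8)r + (-24) = 0, so r = -3.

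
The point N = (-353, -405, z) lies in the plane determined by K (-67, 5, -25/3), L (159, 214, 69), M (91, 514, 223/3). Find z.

The plane through K, L, M has equation −(66256/3)x − 6464y + 82012z = 763964.
Substituting N: (82012)z + (31242128/3) = 763964, so z = -353/3.

-353/3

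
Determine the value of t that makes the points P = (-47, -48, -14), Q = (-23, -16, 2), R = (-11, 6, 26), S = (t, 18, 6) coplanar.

Normal to plane PQR: n = (416, -384, 144); plane equation n·X = -3136.
Requiring n·S = -3136: (416)t + (-6048) = -3136.
So t = 7.

7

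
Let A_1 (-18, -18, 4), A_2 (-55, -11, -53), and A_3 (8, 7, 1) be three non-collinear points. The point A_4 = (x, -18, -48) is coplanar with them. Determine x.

-59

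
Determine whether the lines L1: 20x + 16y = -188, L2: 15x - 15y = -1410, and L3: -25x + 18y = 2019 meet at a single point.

Intersecting L1 and L2: solving the 2×2 system gives (x, y) = (-47, 47).
Substitute into L3: (-25)(-47) + (18)(47) = 2021.
But L3 requires 2019 ≠ 2021, so the three lines have no common point.

No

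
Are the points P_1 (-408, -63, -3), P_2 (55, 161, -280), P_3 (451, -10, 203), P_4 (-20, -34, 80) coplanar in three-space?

The four points are coplanar iff the 3×3 determinant with rows P_1P_2, P_1P_3, P_1P_4 is zero.
Rows: (463, 224, -277), (859, 53, 206), (388, 29, 83).
Expanding along the first row: (463)(-1575) − (224)(-8631) + (-277)(4347) = 0.
Zero determinant ⇒ coplanar.

Yes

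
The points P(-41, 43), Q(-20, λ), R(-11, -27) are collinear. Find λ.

-6

The three points are collinear iff det[PQ; PR] = 0.
This determinant is linear in λ: (-30)λ + (-180) = 0, so λ = -6.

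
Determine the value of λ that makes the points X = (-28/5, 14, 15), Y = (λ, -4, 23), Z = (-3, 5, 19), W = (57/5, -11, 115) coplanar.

Normal to plane XZW: n = (-800, -192, 88); plane equation n·P = 3112.
Requiring n·Y = 3112: (-800)λ + (2792) = 3112.
So λ = -2/5.

-2/5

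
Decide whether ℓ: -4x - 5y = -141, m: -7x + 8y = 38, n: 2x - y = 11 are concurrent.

Intersecting ℓ and m: solving the 2×2 system gives (x, y) = (14, 17).
Substitute into n: (2)(14) + (-1)(17) = 11.
This equals 11, so (14, 17) lies on all three lines and they are concurrent.

Yes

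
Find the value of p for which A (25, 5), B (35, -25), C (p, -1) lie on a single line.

27

Collinearity: (C − A) must be parallel to (B − A) = (10, -30).
Cross-multiplying the components: (p − 25)·(-30) = (-6)·(10).
Solving gives p = 27.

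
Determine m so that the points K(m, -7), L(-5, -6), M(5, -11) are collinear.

The three points are collinear iff det[KL; KM] = 0.
This determinant is linear in m: (5)m + (15) = 0, so m = -3.

-3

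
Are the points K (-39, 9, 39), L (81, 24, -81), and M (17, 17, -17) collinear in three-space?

No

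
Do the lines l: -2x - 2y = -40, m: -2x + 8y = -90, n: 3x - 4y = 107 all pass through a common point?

No

Lines aᵢx + bᵢy = cᵢ with pairwise distinct directions are concurrent exactly when det[aᵢ bᵢ cᵢ] = 0.
Here the determinant is -240.
Nonzero, so no common point exists.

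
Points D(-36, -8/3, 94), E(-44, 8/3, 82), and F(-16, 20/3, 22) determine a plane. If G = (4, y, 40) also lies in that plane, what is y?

A normal to the plane is n = DE × DF = (-272, -816, -544/3).
G lies in the plane iff n · DG = 0.
This gives (-816)y + (-3264) = 0, so y = -4.

-4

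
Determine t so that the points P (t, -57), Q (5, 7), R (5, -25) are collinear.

5

The three points are collinear iff det[PQ; PR] = 0.
This determinant is linear in t: (32)t + (-160) = 0, so t = 5.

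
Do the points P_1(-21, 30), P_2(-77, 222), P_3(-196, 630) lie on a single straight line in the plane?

Yes

P_1P_2 = (-56, 192), P_1P_3 = (-175, 600).
det[P_1P_2; P_1P_3] = (-56)(600) − (192)(-175) = 0.
The determinant is zero, so the points are collinear.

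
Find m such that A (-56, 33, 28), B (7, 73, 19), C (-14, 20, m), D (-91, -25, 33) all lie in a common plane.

22

Normal to plane ABD: n = (-322, 0, -2254); plane equation n·P = -45080.
Requiring n·C = -45080: (-2254)m + (4508) = -45080.
So m = 22.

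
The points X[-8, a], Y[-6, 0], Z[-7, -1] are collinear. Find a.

-2

Collinearity: (X − Y) must be parallel to (Z − Y) = (-1, -1).
Cross-multiplying the components: (a − 0)·(-1) = (-2)·(-1).
Solving gives a = -2.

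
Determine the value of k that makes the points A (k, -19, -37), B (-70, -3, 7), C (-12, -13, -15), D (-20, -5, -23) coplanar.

The points are coplanar iff AB · (AC × AD) = 0.
Expanding, this is linear in k: (-256)k + (9216) = 0.
So k = 36.

36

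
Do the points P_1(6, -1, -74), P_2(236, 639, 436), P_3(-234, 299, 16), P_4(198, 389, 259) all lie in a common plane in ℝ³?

The four points are coplanar iff the 3×3 determinant with rows P_1P_2, P_1P_3, P_1P_4 is zero.
Rows: (230, 640, 510), (-240, 300, 90), (192, 390, 333).
Expanding along the first row: (230)(64800) − (640)(-97200) + (510)(-151200) = 0.
Zero determinant ⇒ coplanar.

Yes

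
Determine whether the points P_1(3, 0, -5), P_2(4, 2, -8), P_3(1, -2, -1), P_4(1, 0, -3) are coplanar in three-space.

The four points are coplanar iff the 3×3 determinant with rows P_1P_2, P_1P_3, P_1P_4 is zero.
Rows: (1, 2, -3), (-2, -2, 4), (-2, 0, 2).
Expanding along the first row: (1)(-4) − (2)(4) + (-3)(-4) = 0.
Zero determinant ⇒ coplanar.

Yes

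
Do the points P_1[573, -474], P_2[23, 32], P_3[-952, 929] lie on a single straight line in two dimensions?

P_1P_2 = (-550, 506), P_1P_3 = (-1525, 1403).
det[P_1P_2; P_1P_3] = (-550)(1403) − (506)(-1525) = 0.
The determinant is zero, so the points are collinear.

Yes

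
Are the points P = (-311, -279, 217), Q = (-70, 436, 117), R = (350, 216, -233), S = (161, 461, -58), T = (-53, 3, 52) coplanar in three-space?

Yes

The plane through P, Q, R has normal n = PQ × PR = (-272250, 42350, -353320) and equation n·X = -3816340.
Checking the remaining points: n·S = -3816340, n·T = -3816340.
All equal -3816340, so all 5 points lie in one plane.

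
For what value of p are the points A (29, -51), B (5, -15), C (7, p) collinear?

-18

Collinearity: (C − A) must be parallel to (B − A) = (-24, 36).
Cross-multiplying the components: (p − (-51))·(-24) = (-22)·(36).
Solving gives p = -18.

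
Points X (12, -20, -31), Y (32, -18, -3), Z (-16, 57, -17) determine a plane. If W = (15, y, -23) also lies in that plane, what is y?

Coplanarity requires XY · (XZ × XW) = 0.
XY = (20, 2, 28), XZ = (-28, 77, 14); the triple product is linear in y with coefficient -1064 and constant term -14896.
Setting it to zero: y = -14.

-14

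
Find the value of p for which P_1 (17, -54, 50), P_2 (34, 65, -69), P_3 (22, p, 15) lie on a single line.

-19

Collinearity requires P_1P_2 × P_1P_3 = 0; each component is linear in p.
The x-component gives (119)p + (2261) = 0, so p = -19.
The remaining components then also vanish.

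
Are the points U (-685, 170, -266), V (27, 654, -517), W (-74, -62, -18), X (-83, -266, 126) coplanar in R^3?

With U as base: UV = (712, 484, -251), UW = (611, -232, 248), UX = (602, -436, 392).
UW × UX = (17184, -90216, -126732).
UV · (UW × UX) = 380196.
Since 380196 ≠ 0, the four points are not coplanar.

No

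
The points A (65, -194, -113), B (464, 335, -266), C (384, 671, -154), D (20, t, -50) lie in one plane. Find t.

Normal to plane ABC: n = (110656, -32448, 176384); plane equation n·P = -6443840.
Requiring n·D = -6443840: (-32448)t + (-6606080) = -6443840.
So t = -5.

-5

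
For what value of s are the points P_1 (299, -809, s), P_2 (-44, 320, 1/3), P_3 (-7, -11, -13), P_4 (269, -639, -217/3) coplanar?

The points are coplanar iff P_1P_2 · (P_1P_3 × P_1P_4) = 0.
Expanding, this is linear in s: (-68120)s + (-5517720) = 0.
So s = -81.

-81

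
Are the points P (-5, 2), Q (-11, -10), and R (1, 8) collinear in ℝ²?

PQ = (-6, -12), PR = (6, 6).
det[PQ; PR] = (-6)(6) − (-12)(6) = 36.
The determinant is nonzero, so they are not collinear.

No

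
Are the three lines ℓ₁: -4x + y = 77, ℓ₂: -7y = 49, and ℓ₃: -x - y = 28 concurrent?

The three lines meet at one point iff the augmented coefficient matrix [aᵢ bᵢ cᵢ] has rank < 3, i.e. its determinant vanishes.
Here the determinant is 0.
It vanishes, so the lines are concurrent at (-21, -7).

Yes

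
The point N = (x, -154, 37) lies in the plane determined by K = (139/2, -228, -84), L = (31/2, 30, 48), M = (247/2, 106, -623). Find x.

The plane through K, L, M has equation −183150x − 21978y − 31968z = -5032629.
Substituting N: (-183150)x + (2201796) = -5032629, so x = 79/2.

79/2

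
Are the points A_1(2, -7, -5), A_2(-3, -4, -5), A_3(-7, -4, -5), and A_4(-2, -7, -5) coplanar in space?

Yes

With A_1 as base: A_1A_2 = (-5, 3, 0), A_1A_3 = (-9, 3, 0), A_1A_4 = (-4, 0, 0).
A_1A_3 × A_1A_4 = (0, 0, 12).
A_1A_2 · (A_1A_3 × A_1A_4) = 0.
The scalar triple product vanishes, so the four points are coplanar.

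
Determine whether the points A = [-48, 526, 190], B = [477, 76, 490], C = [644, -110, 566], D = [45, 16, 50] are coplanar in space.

With A as base: AB = (525, -450, 300), AC = (692, -636, 376), AD = (93, -510, -140).
AC × AD = (280800, 131848, -293772).
AB · (AC × AD) = -43200.
Since -43200 ≠ 0, the four points are not coplanar.

No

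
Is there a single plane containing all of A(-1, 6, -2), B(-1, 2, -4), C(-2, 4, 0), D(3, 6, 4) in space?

No

A normal to the plane through A, B, C is n = AB × AC = (-12, 2, -4).
The plane has equation n·P = 32. For D: n·D = -40.
-40 ≠ 32, so D is off the plane.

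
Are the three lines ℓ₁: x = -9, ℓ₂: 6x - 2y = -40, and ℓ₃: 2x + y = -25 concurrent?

Intersecting ℓ₁ and ℓ₂: solving the 2×2 system gives (x, y) = (-9, -7).
Substitute into ℓ₃: (2)(-9) + (1)(-7) = -25.
This equals -25, so (-9, -7) lies on all three lines and they are concurrent.

Yes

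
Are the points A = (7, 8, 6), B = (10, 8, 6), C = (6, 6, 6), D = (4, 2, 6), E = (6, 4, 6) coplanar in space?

The plane through A, B, C has normal n = AB × AC = (0, 0, -6) and equation n·P = -36.
Checking the remaining points: n·D = -36, n·E = -36.
All equal -36, so all 5 points lie in one plane.

Yes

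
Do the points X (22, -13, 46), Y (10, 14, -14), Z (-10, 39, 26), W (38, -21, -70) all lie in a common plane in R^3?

Yes

The four points are coplanar iff the 3×3 determinant with rows XY, XZ, XW is zero.
Rows: (-12, 27, -60), (-32, 52, -20), (16, -8, -116).
Expanding along the first row: (-12)(-6192) − (27)(4032) + (-60)(-576) = 0.
Zero determinant ⇒ coplanar.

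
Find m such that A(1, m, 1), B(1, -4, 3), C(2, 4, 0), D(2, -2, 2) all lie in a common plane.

2

The points are coplanar iff AB · (AC × AD) = 0.
Expanding, this is linear in m: (2)m + (-4) = 0.
So m = 2.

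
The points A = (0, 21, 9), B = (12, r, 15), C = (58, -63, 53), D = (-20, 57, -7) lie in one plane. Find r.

30

Normal to plane ACD: n = (-240, 48, 408); plane equation n·P = 4680.
Requiring n·B = 4680: (48)r + (3240) = 4680.
So r = 30.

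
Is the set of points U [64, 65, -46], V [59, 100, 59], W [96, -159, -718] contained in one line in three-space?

Yes

UV = (-5, 35, 105), UW = (32, -224, -672).
Each component of UW is -32/5 times the corresponding component of UV, so UW = -32/5·UV and the points are collinear.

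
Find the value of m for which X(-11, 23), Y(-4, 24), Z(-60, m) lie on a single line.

The three points are collinear iff det[XY; XZ] = 0.
This determinant is linear in m: (7)m + (-112) = 0, so m = 16.

16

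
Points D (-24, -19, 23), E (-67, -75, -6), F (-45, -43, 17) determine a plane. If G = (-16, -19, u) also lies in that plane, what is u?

The plane through D, E, F has equation −360x + 351y − 144z = -1341.
Substituting G: (-144)u + (-909) = -1341, so u = 3.

3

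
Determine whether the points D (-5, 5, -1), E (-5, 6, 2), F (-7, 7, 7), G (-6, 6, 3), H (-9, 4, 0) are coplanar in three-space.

The plane through D, E, F has normal n = DE × DF = (2, -6, 2) and equation n·P = -42.
Checking the remaining points: n·G = -42, n·H = -42.
All equal -42, so all 5 points lie in one plane.

Yes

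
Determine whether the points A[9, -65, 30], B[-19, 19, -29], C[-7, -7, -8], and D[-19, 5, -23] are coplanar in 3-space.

A normal to the plane through A, B, C is n = AB × AC = (230, -120, -280).
The plane has equation n·P = 1470. For D: n·D = 1470.
Equal, so D lies in the plane and all four are coplanar.

Yes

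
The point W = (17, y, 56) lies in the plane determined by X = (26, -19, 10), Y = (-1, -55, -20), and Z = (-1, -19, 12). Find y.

32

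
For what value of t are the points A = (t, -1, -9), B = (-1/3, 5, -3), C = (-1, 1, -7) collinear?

-4/3

Collinearity requires AB × AC = 0; each component is linear in t.
The y-component gives (-4)t + (-16/3) = 0, so t = -4/3.
The remaining components then also vanish.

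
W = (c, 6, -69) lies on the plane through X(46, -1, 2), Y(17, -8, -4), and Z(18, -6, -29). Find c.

The plane through X, Y, Z has equation 187x − 731y − 51z = 9231.
Substituting W: (187)c + (-867) = 9231, so c = 54.

54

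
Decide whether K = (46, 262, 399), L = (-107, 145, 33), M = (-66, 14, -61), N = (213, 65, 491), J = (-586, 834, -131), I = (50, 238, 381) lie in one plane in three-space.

No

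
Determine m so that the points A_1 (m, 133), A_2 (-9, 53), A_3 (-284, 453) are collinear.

Collinearity: (A_1 − A_2) must be parallel to (A_3 − A_2) = (-275, 400).
Cross-multiplying the components: (m − (-9))·(400) = (80)·(-275).
Solving gives m = -64.

-64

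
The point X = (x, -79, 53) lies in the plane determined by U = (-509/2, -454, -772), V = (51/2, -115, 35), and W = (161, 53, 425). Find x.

Coplanarity requires UV · (UW × UX) = 0.
UV = (280, 339, 807), UW = (831/2, 507, 1197); the triple product is linear in x with coefficient -3366 and constant term 111078.
Setting it to zero: x = 33.

33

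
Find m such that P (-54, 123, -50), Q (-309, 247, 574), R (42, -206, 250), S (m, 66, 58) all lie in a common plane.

-54

The points are coplanar iff PQ · (PR × PS) = 0.
Expanding, this is linear in m: (242496)m + (13094784) = 0.
So m = -54.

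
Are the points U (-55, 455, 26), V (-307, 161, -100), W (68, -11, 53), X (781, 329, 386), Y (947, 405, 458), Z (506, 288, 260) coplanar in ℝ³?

No

The plane through U, V, W has normal n = UV × UW = (-66654, -8694, 153594) and equation n·P = 3703644.
Checking the remaining points: n·X = 4370184, n·Y = 3703644, n·Z = 3703644.
Since n·X = 4370184 ≠ 3703644, X is off the plane and the points are not all coplanar.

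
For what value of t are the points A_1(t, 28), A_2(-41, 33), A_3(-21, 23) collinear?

The three points are collinear iff det[A_1A_2; A_1A_3] = 0.
This determinant is linear in t: (10)t + (310) = 0, so t = -31.

-31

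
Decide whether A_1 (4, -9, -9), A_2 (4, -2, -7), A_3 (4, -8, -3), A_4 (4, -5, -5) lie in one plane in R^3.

With A_1 as base: A_1A_2 = (0, 7, 2), A_1A_3 = (0, 1, 6), A_1A_4 = (0, 4, 4).
A_1A_3 × A_1A_4 = (-20, 0, 0).
A_1A_2 · (A_1A_3 × A_1A_4) = 0.
The scalar triple product vanishes, so the four points are coplanar.

Yes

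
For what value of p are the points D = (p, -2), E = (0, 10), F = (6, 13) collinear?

-24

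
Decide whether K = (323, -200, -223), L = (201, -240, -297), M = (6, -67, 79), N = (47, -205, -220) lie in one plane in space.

No

The four points are coplanar iff the 3×3 determinant with rows KL, KM, KN is zero.
Rows: (-122, -40, -74), (-317, 133, 302), (-276, -5, 3).
Expanding along the first row: (-122)(1909) − (-40)(82401) + (-74)(38293) = 229460.
Nonzero ⇒ not coplanar.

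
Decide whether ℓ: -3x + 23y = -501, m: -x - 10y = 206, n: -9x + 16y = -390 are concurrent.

No

The three lines meet at one point iff the augmented coefficient matrix [aᵢ bᵢ cᵢ] has rank < 3, i.e. its determinant vanishes.
Here the determinant is -318.
Nonzero, so no common point exists.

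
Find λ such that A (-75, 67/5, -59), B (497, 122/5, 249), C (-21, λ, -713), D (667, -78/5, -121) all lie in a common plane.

-248/5

Normal to plane ABD: n = (8250, 264000, -24750); plane equation n·P = 4379100.
Requiring n·C = 4379100: (264000)λ + (17473500) = 4379100.
So λ = -248/5.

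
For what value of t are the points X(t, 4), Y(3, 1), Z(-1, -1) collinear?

The three points are collinear iff det[XY; XZ] = 0.
This determinant is linear in t: (2)t + (-18) = 0, so t = 9.

9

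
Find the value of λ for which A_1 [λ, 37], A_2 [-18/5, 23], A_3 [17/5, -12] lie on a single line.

-32/5

Collinearity: (A_1 − A_2) must be parallel to (A_3 − A_2) = (7, -35).
Cross-multiplying the components: (λ − (-18/5))·(-35) = (14)·(7).
Solving gives λ = -32/5.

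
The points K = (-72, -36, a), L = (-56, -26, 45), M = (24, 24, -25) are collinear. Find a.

Collinearity requires KL × KM = 0; each component is linear in a.
The x-component gives (50)a + (-2950) = 0, so a = 59.
The remaining components then also vanish.

59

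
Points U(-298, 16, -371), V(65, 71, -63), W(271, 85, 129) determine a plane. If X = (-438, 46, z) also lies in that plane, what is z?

-541

Coplanarity requires UV · (UW × UX) = 0.
UV = (363, 55, 308), UW = (569, 69, 500); the triple product is linear in z with coefficient -6248 and constant term -3380168.
Setting it to zero: z = -541.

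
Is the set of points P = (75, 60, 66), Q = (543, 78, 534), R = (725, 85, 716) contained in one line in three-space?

PQ = (468, 18, 468), PR = (650, 25, 650).
PQ × PR = (0, 0, 0).
The cross product vanishes, so the three points are collinear.

Yes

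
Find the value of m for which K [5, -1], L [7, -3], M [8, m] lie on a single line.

The three points are collinear iff det[KL; KM] = 0.
This determinant is linear in m: (2)m + (8) = 0, so m = -4.

-4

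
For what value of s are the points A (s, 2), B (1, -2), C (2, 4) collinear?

Collinearity: (A − B) must be parallel to (C − B) = (1, 6).
Cross-multiplying the components: (s − 1)·(6) = (4)·(1).
Solving gives s = 5/3.

5/3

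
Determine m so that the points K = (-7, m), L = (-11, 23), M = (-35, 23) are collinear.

The three points are collinear iff det[KL; KM] = 0.
This determinant is linear in m: (-24)m + (552) = 0, so m = 23.

23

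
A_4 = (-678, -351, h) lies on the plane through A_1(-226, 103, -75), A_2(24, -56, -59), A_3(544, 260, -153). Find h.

42

Coplanarity requires A_1A_2 · (A_1A_3 × A_1A_4) = 0.
A_1A_2 = (250, -159, 16), A_1A_3 = (770, 157, -78); the triple product is linear in h with coefficient 161680 and constant term -6790560.
Setting it to zero: h = 42.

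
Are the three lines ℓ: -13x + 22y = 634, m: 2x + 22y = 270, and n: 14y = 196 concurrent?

No

Intersecting ℓ and m: solving the 2×2 system gives (x, y) = (-364/15, 2389/165).
Substitute into n: (0)(-364/15) + (14)(2389/165) = 33446/165.
But n requires 196 ≠ 33446/165, so the three lines have no common point.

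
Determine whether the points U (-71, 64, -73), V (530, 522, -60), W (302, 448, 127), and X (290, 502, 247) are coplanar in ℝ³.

A normal to the plane through U, V, W is n = UV × UW = (86608, -115351, 59950).
The plane has equation n·P = -17907982. For X: n·X = -17982232.
-17982232 ≠ -17907982, so X is off the plane.

No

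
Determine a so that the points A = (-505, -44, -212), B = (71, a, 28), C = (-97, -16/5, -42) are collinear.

68/5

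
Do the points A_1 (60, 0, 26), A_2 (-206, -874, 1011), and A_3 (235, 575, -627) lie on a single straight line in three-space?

No

A_1A_2 = (-266, -874, 985), A_1A_3 = (175, 575, -653).
A_1A_2 × A_1A_3 = (4347, -1323, 0).
The cross product is nonzero, so the points do not lie on one line.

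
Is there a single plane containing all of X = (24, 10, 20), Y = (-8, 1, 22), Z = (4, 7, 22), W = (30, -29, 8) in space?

Yes

The four points are coplanar iff the 3×3 determinant with rows XY, XZ, XW is zero.
Rows: (-32, -9, 2), (-20, -3, 2), (6, -39, -12).
Expanding along the first row: (-32)(114) − (-9)(228) + (2)(798) = 0.
Zero determinant ⇒ coplanar.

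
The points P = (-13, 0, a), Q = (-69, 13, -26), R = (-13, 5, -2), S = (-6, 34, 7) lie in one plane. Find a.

-3

Coplanarity ⇔ det[PQ; PR; PS] = 0.
Expanding, this is linear in a: (-1680)a + (-5040) = 0.
So a = -3.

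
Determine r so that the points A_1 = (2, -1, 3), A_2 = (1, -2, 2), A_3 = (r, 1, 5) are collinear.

Direction A_1A_2 = (-1, -1, -1). From the y-coordinate of A_3, the parameter along the line is τ = (1 − (-1))/(-1) = -2.
Then r = 2 + (-2)·(-1) = 4.

4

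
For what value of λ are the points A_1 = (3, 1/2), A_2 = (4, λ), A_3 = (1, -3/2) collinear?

3/2

Collinearity: (A_2 − A_1) must be parallel to (A_3 − A_1) = (-2, -2).
Cross-multiplying the components: (λ − 1/2)·(-2) = (1)·(-2).
Solving gives λ = 3/2.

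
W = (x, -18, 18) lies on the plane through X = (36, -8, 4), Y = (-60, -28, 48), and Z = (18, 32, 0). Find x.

8

Coplanarity requires XY · (XZ × XW) = 0.
XY = (-96, -20, 44), XZ = (-18, 40, -4); the triple product is linear in x with coefficient -1680 and constant term 13440.
Setting it to zero: x = 8.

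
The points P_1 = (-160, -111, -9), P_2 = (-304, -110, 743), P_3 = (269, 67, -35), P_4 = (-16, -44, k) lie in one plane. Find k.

71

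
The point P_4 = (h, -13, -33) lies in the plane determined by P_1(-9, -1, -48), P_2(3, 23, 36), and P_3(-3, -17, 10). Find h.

-8

A normal to the plane is n = P_1P_2 × P_1P_3 = (2736, -192, -336).
P_4 lies in the plane iff n · P_1P_4 = 0.
This gives (2736)h + (21888) = 0, so h = -8.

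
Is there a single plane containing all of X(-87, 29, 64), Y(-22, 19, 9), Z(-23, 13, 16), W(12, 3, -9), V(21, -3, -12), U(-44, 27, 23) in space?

Yes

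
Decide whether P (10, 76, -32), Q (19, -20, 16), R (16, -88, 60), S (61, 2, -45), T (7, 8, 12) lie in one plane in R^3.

The plane through P, Q, R has normal n = PQ × PR = (-960, -540, -900) and equation n·X = -21840.
Checking the remaining points: n·S = -19140, n·T = -21840.
Since n·S = -19140 ≠ -21840, S is off the plane and the points are not all coplanar.

No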